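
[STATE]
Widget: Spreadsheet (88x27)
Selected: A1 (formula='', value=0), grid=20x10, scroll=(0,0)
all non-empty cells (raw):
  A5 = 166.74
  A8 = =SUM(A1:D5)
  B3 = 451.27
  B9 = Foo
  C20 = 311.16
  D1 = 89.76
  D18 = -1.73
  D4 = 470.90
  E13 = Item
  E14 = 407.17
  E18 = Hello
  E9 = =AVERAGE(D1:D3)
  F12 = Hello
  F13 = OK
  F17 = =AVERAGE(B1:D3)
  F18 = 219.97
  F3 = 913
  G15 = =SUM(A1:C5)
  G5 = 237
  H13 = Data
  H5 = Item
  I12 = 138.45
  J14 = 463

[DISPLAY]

A1:                                                                                     
       A       B       C       D       E       F       G       H       I       J        
----------------------------------------------------------------------------------------
  1      [0]       0       0   89.76       0       0       0       0       0       0    
  2        0       0       0       0       0       0       0       0       0       0    
  3        0  451.27       0       0       0     913       0       0       0       0    
  4        0       0       0  470.90       0       0       0       0       0       0    
  5   166.74       0       0       0       0       0     237Item           0       0    
  6        0       0       0       0       0       0       0       0       0       0    
  7        0       0       0       0       0       0       0       0       0       0    
  8  1178.67       0       0       0       0       0       0       0       0       0    
  9        0Foo            0       0   29.92       0       0       0       0       0    
 10        0       0       0       0       0       0       0       0       0       0    
 11        0       0       0       0       0       0       0       0       0       0    
 12        0       0       0       0       0Hello          0       0  138.45       0    
 13        0       0       0       0Item    OK             0Data           0       0    
 14        0       0       0       0  407.17       0       0       0       0     463    
 15        0       0       0       0       0       0  618.01       0       0       0    
 16        0       0       0       0       0       0       0       0       0       0    
 17        0       0       0       0       0   60.11       0       0       0       0    
 18        0       0       0   -1.73Hello     219.97       0       0       0       0    
 19        0       0       0       0       0       0       0       0       0       0    
 20        0       0  311.16       0       0       0       0       0       0       0    
                                                                                        
                                                                                        
                                                                                        
                                                                                        


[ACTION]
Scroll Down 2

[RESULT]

A1:                                                                                     
       A       B       C       D       E       F       G       H       I       J        
----------------------------------------------------------------------------------------
  3        0  451.27       0       0       0     913       0       0       0       0    
  4        0       0       0  470.90       0       0       0       0       0       0    
  5   166.74       0       0       0       0       0     237Item           0       0    
  6        0       0       0       0       0       0       0       0       0       0    
  7        0       0       0       0       0       0       0       0       0       0    
  8  1178.67       0       0       0       0       0       0       0       0       0    
  9        0Foo            0       0   29.92       0       0       0       0       0    
 10        0       0       0       0       0       0       0       0       0       0    
 11        0       0       0       0       0       0       0       0       0       0    
 12        0       0       0       0       0Hello          0       0  138.45       0    
 13        0       0       0       0Item    OK             0Data           0       0    
 14        0       0       0       0  407.17       0       0       0       0     463    
 15        0       0       0       0       0       0  618.01       0       0       0    
 16        0       0       0       0       0       0       0       0       0       0    
 17        0       0       0       0       0   60.11       0       0       0       0    
 18        0       0       0   -1.73Hello     219.97       0       0       0       0    
 19        0       0       0       0       0       0       0       0       0       0    
 20        0       0  311.16       0       0       0       0       0       0       0    
                                                                                        
                                                                                        
                                                                                        
                                                                                        
                                                                                        
                                                                                        


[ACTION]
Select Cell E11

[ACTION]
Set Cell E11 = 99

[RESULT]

E11: 99                                                                                 
       A       B       C       D       E       F       G       H       I       J        
----------------------------------------------------------------------------------------
  3        0  451.27       0       0       0     913       0       0       0       0    
  4        0       0       0  470.90       0       0       0       0       0       0    
  5   166.74       0       0       0       0       0     237Item           0       0    
  6        0       0       0       0       0       0       0       0       0       0    
  7        0       0       0       0       0       0       0       0       0       0    
  8  1178.67       0       0       0       0       0       0       0       0       0    
  9        0Foo            0       0   29.92       0       0       0       0       0    
 10        0       0       0       0       0       0       0       0       0       0    
 11        0       0       0       0    [99]       0       0       0       0       0    
 12        0       0       0       0       0Hello          0       0  138.45       0    
 13        0       0       0       0Item    OK             0Data           0       0    
 14        0       0       0       0  407.17       0       0       0       0     463    
 15        0       0       0       0       0       0  618.01       0       0       0    
 16        0       0       0       0       0       0       0       0       0       0    
 17        0       0       0       0       0   60.11       0       0       0       0    
 18        0       0       0   -1.73Hello     219.97       0       0       0       0    
 19        0       0       0       0       0       0       0       0       0       0    
 20        0       0  311.16       0       0       0       0       0       0       0    
                                                                                        
                                                                                        
                                                                                        
                                                                                        
                                                                                        
                                                                                        


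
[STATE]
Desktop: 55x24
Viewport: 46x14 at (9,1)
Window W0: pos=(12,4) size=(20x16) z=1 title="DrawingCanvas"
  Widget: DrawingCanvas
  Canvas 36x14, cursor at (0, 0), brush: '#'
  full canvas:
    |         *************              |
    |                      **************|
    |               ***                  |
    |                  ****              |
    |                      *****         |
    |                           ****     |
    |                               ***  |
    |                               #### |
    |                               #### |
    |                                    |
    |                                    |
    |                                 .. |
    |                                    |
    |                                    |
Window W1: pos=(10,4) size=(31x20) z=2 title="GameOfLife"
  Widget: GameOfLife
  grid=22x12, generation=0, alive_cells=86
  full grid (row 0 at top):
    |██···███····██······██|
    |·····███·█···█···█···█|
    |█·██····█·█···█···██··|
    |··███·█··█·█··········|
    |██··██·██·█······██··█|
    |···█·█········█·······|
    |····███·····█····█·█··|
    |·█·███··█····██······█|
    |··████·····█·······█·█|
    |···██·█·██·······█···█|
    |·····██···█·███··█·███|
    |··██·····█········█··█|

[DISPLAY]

                                              
                                              
                                              
 ┏━━━━━━━━━━━━━━━━━━━━━━━━━━━━━┓              
 ┃ GameOfLife                  ┃              
 ┠─────────────────────────────┨              
 ┃Gen: 0                       ┃              
 ┃██···███····██······██       ┃              
 ┃·····███·█···█···█···█       ┃              
 ┃█·██····█·█···█···██··       ┃              
 ┃··███·█··█·█··········       ┃              
 ┃██··██·██·█······██··█       ┃              
 ┃···█·█········█·······       ┃              
 ┃····███·····█····█·█··       ┃              


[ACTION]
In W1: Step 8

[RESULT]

                                              
                                              
                                              
 ┏━━━━━━━━━━━━━━━━━━━━━━━━━━━━━┓              
 ┃ GameOfLife                  ┃              
 ┠─────────────────────────────┨              
 ┃Gen: 8                       ┃              
 ┃·················████·       ┃              
 ┃·······██·······███··█       ┃              
 ┃······███···········██       ┃              
 ┃·····████·█·····█·····       ┃              
 ┃········█··██····████·       ┃              
 ┃········██·██····███··       ┃              
 ┃·········█·██·········       ┃              


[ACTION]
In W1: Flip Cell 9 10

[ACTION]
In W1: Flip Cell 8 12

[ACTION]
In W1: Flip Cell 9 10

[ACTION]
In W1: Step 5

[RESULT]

                                              
                                              
                                              
 ┏━━━━━━━━━━━━━━━━━━━━━━━━━━━━━┓              
 ┃ GameOfLife                  ┃              
 ┠─────────────────────────────┨              
 ┃Gen: 13                      ┃              
 ┃···············█···██·       ┃              
 ┃···············█···██·       ┃              
 ┃····················█·       ┃              
 ┃·····█████····██··█···       ┃              
 ┃······█·██···█···█····       ┃              
 ┃······█···███···█·····       ┃              
 ┃·········██···██······       ┃              


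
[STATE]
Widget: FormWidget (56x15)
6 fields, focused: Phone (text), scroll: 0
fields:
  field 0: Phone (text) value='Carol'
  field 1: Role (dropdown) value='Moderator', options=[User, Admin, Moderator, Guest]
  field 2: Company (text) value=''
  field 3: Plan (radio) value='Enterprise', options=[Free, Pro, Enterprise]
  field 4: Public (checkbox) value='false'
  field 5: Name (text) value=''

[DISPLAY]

> Phone:      [Carol                                   ]
  Role:       [Moderator                              ▼]
  Company:    [                                        ]
  Plan:       ( ) Free  ( ) Pro  (●) Enterprise         
  Public:     [ ]                                       
  Name:       [                                        ]
                                                        
                                                        
                                                        
                                                        
                                                        
                                                        
                                                        
                                                        
                                                        


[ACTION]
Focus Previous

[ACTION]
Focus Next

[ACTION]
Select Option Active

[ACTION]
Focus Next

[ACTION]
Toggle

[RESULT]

  Phone:      [Carol                                   ]
> Role:       [Moderator                              ▼]
  Company:    [                                        ]
  Plan:       ( ) Free  ( ) Pro  (●) Enterprise         
  Public:     [ ]                                       
  Name:       [                                        ]
                                                        
                                                        
                                                        
                                                        
                                                        
                                                        
                                                        
                                                        
                                                        


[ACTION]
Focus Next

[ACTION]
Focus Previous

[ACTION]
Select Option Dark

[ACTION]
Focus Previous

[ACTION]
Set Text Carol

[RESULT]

> Phone:      [Carol                                   ]
  Role:       [Moderator                              ▼]
  Company:    [                                        ]
  Plan:       ( ) Free  ( ) Pro  (●) Enterprise         
  Public:     [ ]                                       
  Name:       [                                        ]
                                                        
                                                        
                                                        
                                                        
                                                        
                                                        
                                                        
                                                        
                                                        


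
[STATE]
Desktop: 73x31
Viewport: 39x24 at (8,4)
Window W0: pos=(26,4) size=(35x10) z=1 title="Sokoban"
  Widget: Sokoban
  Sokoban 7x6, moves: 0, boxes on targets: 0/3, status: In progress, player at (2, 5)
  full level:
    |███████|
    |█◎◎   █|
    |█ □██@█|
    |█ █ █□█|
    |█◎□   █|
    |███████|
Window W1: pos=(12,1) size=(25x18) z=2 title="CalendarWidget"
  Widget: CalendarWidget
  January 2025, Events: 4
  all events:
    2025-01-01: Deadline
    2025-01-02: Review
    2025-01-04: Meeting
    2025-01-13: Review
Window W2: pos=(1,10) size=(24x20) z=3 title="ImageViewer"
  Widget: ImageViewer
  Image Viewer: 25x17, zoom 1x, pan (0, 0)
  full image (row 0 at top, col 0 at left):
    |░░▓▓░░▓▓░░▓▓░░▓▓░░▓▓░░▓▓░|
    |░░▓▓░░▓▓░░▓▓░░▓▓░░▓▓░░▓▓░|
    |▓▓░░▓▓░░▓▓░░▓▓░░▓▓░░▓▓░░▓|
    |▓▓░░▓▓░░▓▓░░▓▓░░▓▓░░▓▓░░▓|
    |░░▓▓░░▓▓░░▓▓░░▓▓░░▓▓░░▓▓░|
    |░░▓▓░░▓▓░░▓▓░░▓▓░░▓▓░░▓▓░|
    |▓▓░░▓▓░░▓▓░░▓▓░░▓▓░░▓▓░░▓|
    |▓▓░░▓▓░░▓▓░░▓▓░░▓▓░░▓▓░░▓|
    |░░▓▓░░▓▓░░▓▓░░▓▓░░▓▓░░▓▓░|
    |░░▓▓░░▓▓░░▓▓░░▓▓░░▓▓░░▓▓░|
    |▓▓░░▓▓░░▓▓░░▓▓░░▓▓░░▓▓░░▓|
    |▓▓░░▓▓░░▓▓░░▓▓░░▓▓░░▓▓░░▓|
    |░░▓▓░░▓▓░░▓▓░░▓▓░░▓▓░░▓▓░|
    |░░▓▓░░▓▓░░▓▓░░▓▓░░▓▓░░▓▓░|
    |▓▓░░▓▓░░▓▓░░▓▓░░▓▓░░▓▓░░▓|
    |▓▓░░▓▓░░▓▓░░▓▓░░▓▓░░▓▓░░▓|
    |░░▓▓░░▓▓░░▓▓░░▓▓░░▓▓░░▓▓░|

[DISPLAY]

    ┃      January 2025     ┃━━━━━━━━━━
    ┃Mo Tu We Th Fr Sa Su   ┃          
    ┃       1*  2*  3  4*  5┃──────────
    ┃ 6  7  8  9 10 11 12   ┃          
    ┃13* 14 15 16 17 18 19  ┃          
    ┃20 21 22 23 24 25 26   ┃          
━━━━━━━━━━━━━━━━┓31         ┃          
Viewer          ┃           ┃          
────────────────┨           ┃          
▓▓░░▓▓░░▓▓░░▓▓░░┃           ┃━━━━━━━━━━
▓▓░░▓▓░░▓▓░░▓▓░░┃           ┃          
░░▓▓░░▓▓░░▓▓░░▓▓┃           ┃          
░░▓▓░░▓▓░░▓▓░░▓▓┃           ┃          
▓▓░░▓▓░░▓▓░░▓▓░░┃           ┃          
▓▓░░▓▓░░▓▓░░▓▓░░┃━━━━━━━━━━━┛          
░░▓▓░░▓▓░░▓▓░░▓▓┃                      
░░▓▓░░▓▓░░▓▓░░▓▓┃                      
▓▓░░▓▓░░▓▓░░▓▓░░┃                      
▓▓░░▓▓░░▓▓░░▓▓░░┃                      
░░▓▓░░▓▓░░▓▓░░▓▓┃                      
░░▓▓░░▓▓░░▓▓░░▓▓┃                      
▓▓░░▓▓░░▓▓░░▓▓░░┃                      
▓▓░░▓▓░░▓▓░░▓▓░░┃                      
░░▓▓░░▓▓░░▓▓░░▓▓┃                      


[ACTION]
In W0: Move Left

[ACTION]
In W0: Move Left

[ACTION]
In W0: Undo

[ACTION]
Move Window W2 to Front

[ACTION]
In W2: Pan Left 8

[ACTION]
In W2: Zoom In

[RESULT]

    ┃      January 2025     ┃━━━━━━━━━━
    ┃Mo Tu We Th Fr Sa Su   ┃          
    ┃       1*  2*  3  4*  5┃──────────
    ┃ 6  7  8  9 10 11 12   ┃          
    ┃13* 14 15 16 17 18 19  ┃          
    ┃20 21 22 23 24 25 26   ┃          
━━━━━━━━━━━━━━━━┓31         ┃          
Viewer          ┃           ┃          
────────────────┨           ┃          
▓▓░░░░▓▓▓▓░░░░▓▓┃           ┃━━━━━━━━━━
▓▓░░░░▓▓▓▓░░░░▓▓┃           ┃          
▓▓░░░░▓▓▓▓░░░░▓▓┃           ┃          
▓▓░░░░▓▓▓▓░░░░▓▓┃           ┃          
░░▓▓▓▓░░░░▓▓▓▓░░┃           ┃          
░░▓▓▓▓░░░░▓▓▓▓░░┃━━━━━━━━━━━┛          
░░▓▓▓▓░░░░▓▓▓▓░░┃                      
░░▓▓▓▓░░░░▓▓▓▓░░┃                      
▓▓░░░░▓▓▓▓░░░░▓▓┃                      
▓▓░░░░▓▓▓▓░░░░▓▓┃                      
▓▓░░░░▓▓▓▓░░░░▓▓┃                      
▓▓░░░░▓▓▓▓░░░░▓▓┃                      
░░▓▓▓▓░░░░▓▓▓▓░░┃                      
░░▓▓▓▓░░░░▓▓▓▓░░┃                      
░░▓▓▓▓░░░░▓▓▓▓░░┃                      


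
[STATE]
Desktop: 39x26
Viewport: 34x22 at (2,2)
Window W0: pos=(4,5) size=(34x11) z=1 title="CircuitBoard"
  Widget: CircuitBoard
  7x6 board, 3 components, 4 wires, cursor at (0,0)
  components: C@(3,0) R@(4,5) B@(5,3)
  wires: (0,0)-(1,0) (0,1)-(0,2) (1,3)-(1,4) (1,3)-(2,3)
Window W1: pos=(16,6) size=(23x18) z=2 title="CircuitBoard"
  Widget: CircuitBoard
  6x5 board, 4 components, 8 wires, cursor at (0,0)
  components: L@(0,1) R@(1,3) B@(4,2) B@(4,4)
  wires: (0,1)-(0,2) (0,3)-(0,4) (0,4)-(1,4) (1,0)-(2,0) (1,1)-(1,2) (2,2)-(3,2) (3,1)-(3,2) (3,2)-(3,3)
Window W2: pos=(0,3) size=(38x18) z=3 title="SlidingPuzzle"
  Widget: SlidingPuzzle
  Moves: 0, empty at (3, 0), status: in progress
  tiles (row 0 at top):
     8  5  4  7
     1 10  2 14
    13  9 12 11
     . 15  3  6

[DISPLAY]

                                  
━━━━━━━━━━━━━━━━━━━━━━━━━━━━━━━━━━
SlidingPuzzle                     
──────────────────────────────────
────┬────┬────┬────┐              
  8 │  5 │  4 │  7 │              
────┼────┼────┼────┤              
  1 │ 10 │  2 │ 14 │              
────┼────┼────┼────┤              
 13 │  9 │ 12 │ 11 │              
────┼────┼────┼────┤              
    │ 15 │  3 │  6 │              
────┴────┴────┴────┘              
oves: 0                           
                                  
                                  
                                  
                                  
━━━━━━━━━━━━━━━━━━━━━━━━━━━━━━━━━━
              ┃                   
              ┃                   
              ┗━━━━━━━━━━━━━━━━━━━


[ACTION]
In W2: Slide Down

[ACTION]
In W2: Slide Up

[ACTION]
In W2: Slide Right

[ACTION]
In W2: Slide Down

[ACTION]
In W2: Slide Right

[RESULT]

                                  
━━━━━━━━━━━━━━━━━━━━━━━━━━━━━━━━━━
SlidingPuzzle                     
──────────────────────────────────
────┬────┬────┬────┐              
  8 │  5 │  4 │  7 │              
────┼────┼────┼────┤              
  1 │ 10 │  2 │ 14 │              
────┼────┼────┼────┤              
    │  9 │ 12 │ 11 │              
────┼────┼────┼────┤              
 13 │ 15 │  3 │  6 │              
────┴────┴────┴────┘              
oves: 3                           
                                  
                                  
                                  
                                  
━━━━━━━━━━━━━━━━━━━━━━━━━━━━━━━━━━
              ┃                   
              ┃                   
              ┗━━━━━━━━━━━━━━━━━━━


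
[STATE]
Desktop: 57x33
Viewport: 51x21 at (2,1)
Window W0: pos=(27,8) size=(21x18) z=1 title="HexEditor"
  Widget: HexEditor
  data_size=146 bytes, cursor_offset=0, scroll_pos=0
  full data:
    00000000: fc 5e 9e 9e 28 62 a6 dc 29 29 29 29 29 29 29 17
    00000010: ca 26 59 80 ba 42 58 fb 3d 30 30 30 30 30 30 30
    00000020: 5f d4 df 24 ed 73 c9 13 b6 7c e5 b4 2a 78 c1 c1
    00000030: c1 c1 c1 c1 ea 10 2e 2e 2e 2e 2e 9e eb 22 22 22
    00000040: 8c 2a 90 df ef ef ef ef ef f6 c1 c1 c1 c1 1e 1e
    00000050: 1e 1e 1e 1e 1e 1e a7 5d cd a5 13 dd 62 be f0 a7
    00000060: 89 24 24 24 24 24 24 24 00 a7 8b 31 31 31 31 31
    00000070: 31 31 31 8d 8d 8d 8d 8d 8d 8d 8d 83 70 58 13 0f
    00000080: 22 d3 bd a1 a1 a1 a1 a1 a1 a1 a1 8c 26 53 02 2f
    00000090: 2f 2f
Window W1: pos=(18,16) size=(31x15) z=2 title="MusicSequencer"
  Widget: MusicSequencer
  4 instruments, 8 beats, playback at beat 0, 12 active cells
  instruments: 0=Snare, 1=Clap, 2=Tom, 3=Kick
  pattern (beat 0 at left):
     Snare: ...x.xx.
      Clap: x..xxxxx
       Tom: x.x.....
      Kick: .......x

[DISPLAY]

                                                   
                                                   
                                                   
                                                   
                                                   
                                                   
                                                   
                         ┏━━━━━━━━━━━━━━━━━━━┓     
                         ┃ HexEditor         ┃     
                         ┠───────────────────┨     
                         ┃00000000  FC 5e 9e ┃     
                         ┃00000010  ca 26 59 ┃     
                         ┃00000020  5f d4 df ┃     
                         ┃00000030  c1 c1 c1 ┃     
                         ┃00000040  8c 2a 90 ┃     
                ┏━━━━━━━━━━━━━━━━━━━━━━━━━━━━━┓    
                ┃ MusicSequencer              ┃    
                ┠─────────────────────────────┨    
                ┃      ▼1234567               ┃    
                ┃ Snare···█·██·               ┃    
                ┃  Clap█··█████               ┃    


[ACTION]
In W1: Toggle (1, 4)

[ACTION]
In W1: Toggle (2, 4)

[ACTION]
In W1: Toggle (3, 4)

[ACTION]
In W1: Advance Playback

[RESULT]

                                                   
                                                   
                                                   
                                                   
                                                   
                                                   
                                                   
                         ┏━━━━━━━━━━━━━━━━━━━┓     
                         ┃ HexEditor         ┃     
                         ┠───────────────────┨     
                         ┃00000000  FC 5e 9e ┃     
                         ┃00000010  ca 26 59 ┃     
                         ┃00000020  5f d4 df ┃     
                         ┃00000030  c1 c1 c1 ┃     
                         ┃00000040  8c 2a 90 ┃     
                ┏━━━━━━━━━━━━━━━━━━━━━━━━━━━━━┓    
                ┃ MusicSequencer              ┃    
                ┠─────────────────────────────┨    
                ┃      0▼234567               ┃    
                ┃ Snare···█·██·               ┃    
                ┃  Clap█··█·███               ┃    


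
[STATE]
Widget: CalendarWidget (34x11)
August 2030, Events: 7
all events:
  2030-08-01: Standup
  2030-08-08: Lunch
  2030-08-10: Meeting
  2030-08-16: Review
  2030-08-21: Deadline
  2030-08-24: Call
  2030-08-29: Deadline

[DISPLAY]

           August 2030            
Mo Tu We Th Fr Sa Su              
          1*  2  3  4             
 5  6  7  8*  9 10* 11            
12 13 14 15 16* 17 18             
19 20 21* 22 23 24* 25            
26 27 28 29* 30 31                
                                  
                                  
                                  
                                  


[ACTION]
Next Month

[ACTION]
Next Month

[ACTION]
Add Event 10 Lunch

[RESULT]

           October 2030           
Mo Tu We Th Fr Sa Su              
    1  2  3  4  5  6              
 7  8  9 10* 11 12 13             
14 15 16 17 18 19 20              
21 22 23 24 25 26 27              
28 29 30 31                       
                                  
                                  
                                  
                                  


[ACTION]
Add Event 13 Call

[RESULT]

           October 2030           
Mo Tu We Th Fr Sa Su              
    1  2  3  4  5  6              
 7  8  9 10* 11 12 13*            
14 15 16 17 18 19 20              
21 22 23 24 25 26 27              
28 29 30 31                       
                                  
                                  
                                  
                                  


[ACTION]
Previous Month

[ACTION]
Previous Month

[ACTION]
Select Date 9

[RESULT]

           August 2030            
Mo Tu We Th Fr Sa Su              
          1*  2  3  4             
 5  6  7  8* [ 9] 10* 11          
12 13 14 15 16* 17 18             
19 20 21* 22 23 24* 25            
26 27 28 29* 30 31                
                                  
                                  
                                  
                                  


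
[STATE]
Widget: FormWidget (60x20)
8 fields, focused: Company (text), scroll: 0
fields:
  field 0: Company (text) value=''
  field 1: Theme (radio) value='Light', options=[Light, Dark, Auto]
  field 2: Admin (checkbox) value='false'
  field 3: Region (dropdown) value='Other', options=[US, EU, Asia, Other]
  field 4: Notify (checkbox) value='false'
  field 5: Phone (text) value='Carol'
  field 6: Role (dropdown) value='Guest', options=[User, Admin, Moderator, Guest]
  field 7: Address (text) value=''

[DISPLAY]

> Company:    [                                            ]
  Theme:      (●) Light  ( ) Dark  ( ) Auto                 
  Admin:      [ ]                                           
  Region:     [Other                                      ▼]
  Notify:     [ ]                                           
  Phone:      [Carol                                       ]
  Role:       [Guest                                      ▼]
  Address:    [                                            ]
                                                            
                                                            
                                                            
                                                            
                                                            
                                                            
                                                            
                                                            
                                                            
                                                            
                                                            
                                                            


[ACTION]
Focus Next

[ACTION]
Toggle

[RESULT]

  Company:    [                                            ]
> Theme:      (●) Light  ( ) Dark  ( ) Auto                 
  Admin:      [ ]                                           
  Region:     [Other                                      ▼]
  Notify:     [ ]                                           
  Phone:      [Carol                                       ]
  Role:       [Guest                                      ▼]
  Address:    [                                            ]
                                                            
                                                            
                                                            
                                                            
                                                            
                                                            
                                                            
                                                            
                                                            
                                                            
                                                            
                                                            


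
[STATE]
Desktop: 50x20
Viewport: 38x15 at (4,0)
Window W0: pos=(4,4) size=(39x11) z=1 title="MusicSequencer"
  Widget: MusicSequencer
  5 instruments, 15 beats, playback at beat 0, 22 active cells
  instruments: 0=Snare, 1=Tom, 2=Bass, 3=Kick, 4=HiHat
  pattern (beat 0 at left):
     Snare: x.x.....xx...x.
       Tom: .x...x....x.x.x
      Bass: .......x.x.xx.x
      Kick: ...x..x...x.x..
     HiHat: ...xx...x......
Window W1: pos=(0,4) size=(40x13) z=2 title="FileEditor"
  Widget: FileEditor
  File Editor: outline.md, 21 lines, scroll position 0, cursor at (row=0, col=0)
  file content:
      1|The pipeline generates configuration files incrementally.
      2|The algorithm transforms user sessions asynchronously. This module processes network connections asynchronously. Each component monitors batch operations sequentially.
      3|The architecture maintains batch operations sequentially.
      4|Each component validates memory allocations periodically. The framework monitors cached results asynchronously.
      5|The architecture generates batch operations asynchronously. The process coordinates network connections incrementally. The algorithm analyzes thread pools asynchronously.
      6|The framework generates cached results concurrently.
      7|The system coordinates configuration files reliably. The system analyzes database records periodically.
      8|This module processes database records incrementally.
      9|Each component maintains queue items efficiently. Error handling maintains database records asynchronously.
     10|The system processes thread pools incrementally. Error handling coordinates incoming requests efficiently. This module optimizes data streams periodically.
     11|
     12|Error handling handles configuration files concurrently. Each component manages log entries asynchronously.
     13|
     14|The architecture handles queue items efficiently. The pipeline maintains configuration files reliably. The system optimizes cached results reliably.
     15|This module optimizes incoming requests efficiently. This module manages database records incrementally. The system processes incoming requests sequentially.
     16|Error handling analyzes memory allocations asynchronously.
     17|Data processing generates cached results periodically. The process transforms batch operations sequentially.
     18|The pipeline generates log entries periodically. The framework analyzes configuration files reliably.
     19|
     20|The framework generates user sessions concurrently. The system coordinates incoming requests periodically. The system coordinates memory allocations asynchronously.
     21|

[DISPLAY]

                                      
                                      
                                      
                                      
━━━━━━━━━━━━━━━━━━━━━━━━━━━━━━━━━━━┓━━
leEditor                           ┃  
───────────────────────────────────┨──
 pipeline generates configuration ▲┃  
 algorithm transforms user session█┃  
 architecture maintains batch oper░┃  
h component validates memory alloc░┃  
 architecture generates batch oper░┃  
 framework generates cached result░┃  
 system coordinates configuration ░┃  
s module processes database record░┃━━


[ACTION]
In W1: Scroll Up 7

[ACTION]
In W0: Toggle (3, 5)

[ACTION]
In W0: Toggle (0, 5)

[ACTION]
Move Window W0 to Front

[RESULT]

                                      
                                      
                                      
                                      
┏━━━━━━━━━━━━━━━━━━━━━━━━━━━━━━━━━━━━━
┃ MusicSequencer                      
┠─────────────────────────────────────
┃      ▼12345678901234                
┃ Snare█·█··█··██···█·                
┃   Tom·█···█····█·█·█                
┃  Bass·······█·█·██·█                
┃  Kick···█·██···█·█··                
┃ HiHat···██···█······                
┃                                     
┗━━━━━━━━━━━━━━━━━━━━━━━━━━━━━━━━━━━━━


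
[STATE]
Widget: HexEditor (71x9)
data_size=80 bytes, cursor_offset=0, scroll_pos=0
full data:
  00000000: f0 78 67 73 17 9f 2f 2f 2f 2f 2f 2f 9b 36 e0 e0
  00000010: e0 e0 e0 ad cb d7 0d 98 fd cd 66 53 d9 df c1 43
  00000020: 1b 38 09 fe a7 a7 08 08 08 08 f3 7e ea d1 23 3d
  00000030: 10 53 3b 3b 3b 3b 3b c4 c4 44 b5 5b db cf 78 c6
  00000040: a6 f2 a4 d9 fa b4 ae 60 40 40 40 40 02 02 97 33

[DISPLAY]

00000000  F0 78 67 73 17 9f 2f 2f  2f 2f 2f 2f 9b 36 e0 e0  |.xgs..////
00000010  e0 e0 e0 ad cb d7 0d 98  fd cd 66 53 d9 df c1 43  |..........
00000020  1b 38 09 fe a7 a7 08 08  08 08 f3 7e ea d1 23 3d  |.8........
00000030  10 53 3b 3b 3b 3b 3b c4  c4 44 b5 5b db cf 78 c6  |.S;;;;;..D
00000040  a6 f2 a4 d9 fa b4 ae 60  40 40 40 40 02 02 97 33  |.......`@@
                                                                       
                                                                       
                                                                       
                                                                       


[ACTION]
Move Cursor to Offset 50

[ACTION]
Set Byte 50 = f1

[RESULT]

00000000  f0 78 67 73 17 9f 2f 2f  2f 2f 2f 2f 9b 36 e0 e0  |.xgs..////
00000010  e0 e0 e0 ad cb d7 0d 98  fd cd 66 53 d9 df c1 43  |..........
00000020  1b 38 09 fe a7 a7 08 08  08 08 f3 7e ea d1 23 3d  |.8........
00000030  10 53 F1 3b 3b 3b 3b c4  c4 44 b5 5b db cf 78 c6  |.S.;;;;..D
00000040  a6 f2 a4 d9 fa b4 ae 60  40 40 40 40 02 02 97 33  |.......`@@
                                                                       
                                                                       
                                                                       
                                                                       


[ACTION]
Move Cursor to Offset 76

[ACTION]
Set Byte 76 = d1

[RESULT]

00000000  f0 78 67 73 17 9f 2f 2f  2f 2f 2f 2f 9b 36 e0 e0  |.xgs..////
00000010  e0 e0 e0 ad cb d7 0d 98  fd cd 66 53 d9 df c1 43  |..........
00000020  1b 38 09 fe a7 a7 08 08  08 08 f3 7e ea d1 23 3d  |.8........
00000030  10 53 f1 3b 3b 3b 3b c4  c4 44 b5 5b db cf 78 c6  |.S.;;;;..D
00000040  a6 f2 a4 d9 fa b4 ae 60  40 40 40 40 D1 02 97 33  |.......`@@
                                                                       
                                                                       
                                                                       
                                                                       
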